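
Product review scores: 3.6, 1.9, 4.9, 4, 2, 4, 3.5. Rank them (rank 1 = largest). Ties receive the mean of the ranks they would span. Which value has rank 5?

3.5

Sorted (descending): 4.9, 4, 4, 3.6, 3.5, 2, 1.9
The 2 values of 4 occupy positions 2–3 → average rank (2+3)/2 = 2.5.
Rank 5 → value 3.5.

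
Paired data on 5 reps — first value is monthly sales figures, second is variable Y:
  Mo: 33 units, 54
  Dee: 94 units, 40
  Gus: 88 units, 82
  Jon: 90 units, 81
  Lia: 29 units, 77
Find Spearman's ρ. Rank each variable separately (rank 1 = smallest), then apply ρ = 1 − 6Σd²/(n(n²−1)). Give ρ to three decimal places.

-0.200

Ranks of variable 1: 2, 5, 3, 4, 1
Ranks of variable 2: 2, 1, 5, 4, 3
d = r₁ − r₂: 0, 4, -2, 0, -2
d²: 0, 16, 4, 0, 4; Σd² = 24
ρ = 1 − 6·24/(5·24) = 1 − 144/120 = -0.200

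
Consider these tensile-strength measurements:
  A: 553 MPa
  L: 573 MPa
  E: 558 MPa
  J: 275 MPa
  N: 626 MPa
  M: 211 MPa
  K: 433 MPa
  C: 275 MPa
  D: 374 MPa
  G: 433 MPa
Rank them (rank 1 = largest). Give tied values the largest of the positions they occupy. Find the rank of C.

Sorted (descending): 626, 573, 558, 553, 433, 433, 374, 275, 275, 211
The 2 values of 433 occupy positions 5–6 → each gets rank 6.
The 2 values of 275 occupy positions 8–9 → each gets rank 9.
C has value 275 MPa → rank 9.

9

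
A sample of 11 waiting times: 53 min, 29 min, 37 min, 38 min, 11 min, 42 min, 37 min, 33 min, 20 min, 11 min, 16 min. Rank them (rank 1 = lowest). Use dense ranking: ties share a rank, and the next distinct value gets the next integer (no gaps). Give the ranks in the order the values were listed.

Sorted (ascending): 11, 11, 16, 20, 29, 33, 37, 37, 38, 42, 53
The 2 values of 11 share dense rank 1.
The 2 values of 37 share dense rank 6.
Remaining distinct values take the next consecutive integers.

9, 4, 6, 7, 1, 8, 6, 5, 3, 1, 2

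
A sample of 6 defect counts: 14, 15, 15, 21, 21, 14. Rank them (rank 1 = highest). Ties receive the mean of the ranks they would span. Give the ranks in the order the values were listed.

5.5, 3.5, 3.5, 1.5, 1.5, 5.5

Sorted (descending): 21, 21, 15, 15, 14, 14
The 2 values of 21 occupy positions 1–2 → average rank (1+2)/2 = 1.5.
The 2 values of 15 occupy positions 3–4 → average rank (3+4)/2 = 3.5.
The 2 values of 14 occupy positions 5–6 → average rank (5+6)/2 = 5.5.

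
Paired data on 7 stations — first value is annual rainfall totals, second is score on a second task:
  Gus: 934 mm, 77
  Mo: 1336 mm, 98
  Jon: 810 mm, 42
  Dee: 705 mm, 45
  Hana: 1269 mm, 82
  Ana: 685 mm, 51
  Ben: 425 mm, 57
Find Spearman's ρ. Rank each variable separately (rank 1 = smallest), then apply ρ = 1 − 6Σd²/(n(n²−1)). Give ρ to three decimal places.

Ranks of variable 1: 5, 7, 4, 3, 6, 2, 1
Ranks of variable 2: 5, 7, 1, 2, 6, 3, 4
d = r₁ − r₂: 0, 0, 3, 1, 0, -1, -3
d²: 0, 0, 9, 1, 0, 1, 9; Σd² = 20
ρ = 1 − 6·20/(7·48) = 1 − 120/336 = 0.643

0.643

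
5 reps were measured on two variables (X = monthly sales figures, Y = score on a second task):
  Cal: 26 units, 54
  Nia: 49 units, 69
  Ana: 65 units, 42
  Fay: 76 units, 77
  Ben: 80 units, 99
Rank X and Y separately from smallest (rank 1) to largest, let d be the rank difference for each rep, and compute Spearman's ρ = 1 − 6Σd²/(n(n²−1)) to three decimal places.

0.700

Ranks of variable 1: 1, 2, 3, 4, 5
Ranks of variable 2: 2, 3, 1, 4, 5
d = r₁ − r₂: -1, -1, 2, 0, 0
d²: 1, 1, 4, 0, 0; Σd² = 6
ρ = 1 − 6·6/(5·24) = 1 − 36/120 = 0.700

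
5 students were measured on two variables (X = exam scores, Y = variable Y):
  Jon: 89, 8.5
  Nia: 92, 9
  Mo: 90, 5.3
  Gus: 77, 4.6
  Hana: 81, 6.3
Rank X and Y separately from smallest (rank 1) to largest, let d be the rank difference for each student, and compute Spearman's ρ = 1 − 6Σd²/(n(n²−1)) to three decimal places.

Ranks of variable 1: 3, 5, 4, 1, 2
Ranks of variable 2: 4, 5, 2, 1, 3
d = r₁ − r₂: -1, 0, 2, 0, -1
d²: 1, 0, 4, 0, 1; Σd² = 6
ρ = 1 − 6·6/(5·24) = 1 − 36/120 = 0.700

0.700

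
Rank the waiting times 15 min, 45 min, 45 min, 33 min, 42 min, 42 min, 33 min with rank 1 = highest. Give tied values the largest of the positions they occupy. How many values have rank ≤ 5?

Sorted (descending): 45, 45, 42, 42, 33, 33, 15
The 2 values of 45 occupy positions 1–2 → each gets rank 2.
The 2 values of 42 occupy positions 3–4 → each gets rank 4.
The 2 values of 33 occupy positions 5–6 → each gets rank 6.
Ranks ≤ 5: {2, 2, 4, 4} → 4 values.

4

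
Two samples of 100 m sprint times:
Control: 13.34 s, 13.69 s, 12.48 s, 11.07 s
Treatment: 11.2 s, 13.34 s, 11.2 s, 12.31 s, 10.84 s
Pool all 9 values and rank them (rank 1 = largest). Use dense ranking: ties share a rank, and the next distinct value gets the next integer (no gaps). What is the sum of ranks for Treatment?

Sorted (descending): 13.69, 13.34, 13.34, 12.48, 12.31, 11.2, 11.2, 11.07, 10.84
The 2 values of 13.34 share dense rank 2.
The 2 values of 11.2 share dense rank 5.
Remaining distinct values take the next consecutive integers.
Treatment values → pooled ranks: 11.2→5, 13.34→2, 11.2→5, 12.31→4, 10.84→7
Rank sum = 5 + 2 + 5 + 4 + 7 = 23

23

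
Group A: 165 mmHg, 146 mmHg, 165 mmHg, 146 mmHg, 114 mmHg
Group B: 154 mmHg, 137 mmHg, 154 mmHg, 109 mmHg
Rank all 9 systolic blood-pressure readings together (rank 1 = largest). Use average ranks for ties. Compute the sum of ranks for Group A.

Sorted (descending): 165, 165, 154, 154, 146, 146, 137, 114, 109
The 2 values of 165 occupy positions 1–2 → average rank (1+2)/2 = 1.5.
The 2 values of 154 occupy positions 3–4 → average rank (3+4)/2 = 3.5.
The 2 values of 146 occupy positions 5–6 → average rank (5+6)/2 = 5.5.
Group A values → pooled ranks: 165→1.5, 146→5.5, 165→1.5, 146→5.5, 114→8
Rank sum = 1.5 + 5.5 + 1.5 + 5.5 + 8 = 22

22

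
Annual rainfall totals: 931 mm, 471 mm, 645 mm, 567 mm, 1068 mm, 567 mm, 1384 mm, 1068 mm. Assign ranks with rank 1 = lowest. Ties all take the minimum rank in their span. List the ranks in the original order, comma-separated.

5, 1, 4, 2, 6, 2, 8, 6

Sorted (ascending): 471, 567, 567, 645, 931, 1068, 1068, 1384
The 2 values of 567 occupy positions 2–3 → each gets rank 2.
The 2 values of 1068 occupy positions 6–7 → each gets rank 6.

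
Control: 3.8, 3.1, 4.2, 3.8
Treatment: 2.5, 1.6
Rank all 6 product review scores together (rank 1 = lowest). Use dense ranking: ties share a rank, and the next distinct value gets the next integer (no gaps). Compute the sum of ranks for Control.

16

Sorted (ascending): 1.6, 2.5, 3.1, 3.8, 3.8, 4.2
The 2 values of 3.8 share dense rank 4.
Remaining distinct values take the next consecutive integers.
Control values → pooled ranks: 3.8→4, 3.1→3, 4.2→5, 3.8→4
Rank sum = 4 + 3 + 5 + 4 = 16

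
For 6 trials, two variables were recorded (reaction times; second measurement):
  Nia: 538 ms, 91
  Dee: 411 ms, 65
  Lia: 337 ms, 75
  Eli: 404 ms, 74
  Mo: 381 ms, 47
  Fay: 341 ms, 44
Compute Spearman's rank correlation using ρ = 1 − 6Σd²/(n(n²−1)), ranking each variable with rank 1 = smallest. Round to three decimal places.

0.371

Ranks of variable 1: 6, 5, 1, 4, 3, 2
Ranks of variable 2: 6, 3, 5, 4, 2, 1
d = r₁ − r₂: 0, 2, -4, 0, 1, 1
d²: 0, 4, 16, 0, 1, 1; Σd² = 22
ρ = 1 − 6·22/(6·35) = 1 − 132/210 = 0.371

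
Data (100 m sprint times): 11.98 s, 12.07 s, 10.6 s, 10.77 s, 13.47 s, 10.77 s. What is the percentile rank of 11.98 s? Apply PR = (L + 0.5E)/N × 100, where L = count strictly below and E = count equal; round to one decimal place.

N = 6.
Strictly below 11.98: 3. Equal to 11.98: 1.
PR = (3 + 0.5·1)/6 × 100 = 58.3

58.3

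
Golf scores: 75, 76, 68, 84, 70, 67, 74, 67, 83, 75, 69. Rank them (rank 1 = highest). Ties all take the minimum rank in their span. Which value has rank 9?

68

Sorted (descending): 84, 83, 76, 75, 75, 74, 70, 69, 68, 67, 67
The 2 values of 75 occupy positions 4–5 → each gets rank 4.
The 2 values of 67 occupy positions 10–11 → each gets rank 10.
Rank 9 → value 68.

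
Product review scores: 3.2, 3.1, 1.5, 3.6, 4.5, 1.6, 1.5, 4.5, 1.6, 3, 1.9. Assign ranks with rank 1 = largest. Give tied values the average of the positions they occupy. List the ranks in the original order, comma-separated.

Sorted (descending): 4.5, 4.5, 3.6, 3.2, 3.1, 3, 1.9, 1.6, 1.6, 1.5, 1.5
The 2 values of 4.5 occupy positions 1–2 → average rank (1+2)/2 = 1.5.
The 2 values of 1.6 occupy positions 8–9 → average rank (8+9)/2 = 8.5.
The 2 values of 1.5 occupy positions 10–11 → average rank (10+11)/2 = 10.5.

4, 5, 10.5, 3, 1.5, 8.5, 10.5, 1.5, 8.5, 6, 7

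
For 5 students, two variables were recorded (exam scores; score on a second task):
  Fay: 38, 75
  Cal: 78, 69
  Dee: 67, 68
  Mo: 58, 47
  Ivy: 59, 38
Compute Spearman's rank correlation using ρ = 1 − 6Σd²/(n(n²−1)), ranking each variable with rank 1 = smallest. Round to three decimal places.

Ranks of variable 1: 1, 5, 4, 2, 3
Ranks of variable 2: 5, 4, 3, 2, 1
d = r₁ − r₂: -4, 1, 1, 0, 2
d²: 16, 1, 1, 0, 4; Σd² = 22
ρ = 1 − 6·22/(5·24) = 1 − 132/120 = -0.100

-0.100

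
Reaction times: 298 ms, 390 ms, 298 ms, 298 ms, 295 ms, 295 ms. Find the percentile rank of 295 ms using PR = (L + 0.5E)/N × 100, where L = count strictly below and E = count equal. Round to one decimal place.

N = 6.
Strictly below 295: 0. Equal to 295: 2.
PR = (0 + 0.5·2)/6 × 100 = 16.7

16.7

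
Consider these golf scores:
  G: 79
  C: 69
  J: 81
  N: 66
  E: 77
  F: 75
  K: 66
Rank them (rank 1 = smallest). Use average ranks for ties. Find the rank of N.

1.5

Sorted (ascending): 66, 66, 69, 75, 77, 79, 81
The 2 values of 66 occupy positions 1–2 → average rank (1+2)/2 = 1.5.
N has value 66 → rank 1.5.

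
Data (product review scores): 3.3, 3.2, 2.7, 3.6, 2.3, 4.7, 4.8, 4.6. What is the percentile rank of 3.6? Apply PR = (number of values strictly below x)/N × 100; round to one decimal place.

N = 8.
Strictly below 3.6: 4. Equal to 3.6: 1.
PR = 4/8 × 100 = 50.0

50.0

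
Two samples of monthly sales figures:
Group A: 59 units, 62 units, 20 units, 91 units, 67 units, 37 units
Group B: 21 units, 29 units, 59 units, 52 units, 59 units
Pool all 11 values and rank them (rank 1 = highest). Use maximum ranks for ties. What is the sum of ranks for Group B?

38

Sorted (descending): 91, 67, 62, 59, 59, 59, 52, 37, 29, 21, 20
The 3 values of 59 occupy positions 4–6 → each gets rank 6.
Group B values → pooled ranks: 21→10, 29→9, 59→6, 52→7, 59→6
Rank sum = 10 + 9 + 6 + 7 + 6 = 38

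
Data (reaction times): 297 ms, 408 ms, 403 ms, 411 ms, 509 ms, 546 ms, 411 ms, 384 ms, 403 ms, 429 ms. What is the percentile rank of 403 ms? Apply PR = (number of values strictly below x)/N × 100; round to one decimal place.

20.0

N = 10.
Strictly below 403: 2. Equal to 403: 2.
PR = 2/10 × 100 = 20.0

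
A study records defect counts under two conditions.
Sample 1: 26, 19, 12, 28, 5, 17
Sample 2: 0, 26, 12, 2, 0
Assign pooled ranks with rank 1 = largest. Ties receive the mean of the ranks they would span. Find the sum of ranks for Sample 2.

Sorted (descending): 28, 26, 26, 19, 17, 12, 12, 5, 2, 0, 0
The 2 values of 26 occupy positions 2–3 → average rank (2+3)/2 = 2.5.
The 2 values of 12 occupy positions 6–7 → average rank (6+7)/2 = 6.5.
The 2 values of 0 occupy positions 10–11 → average rank (10+11)/2 = 10.5.
Sample 2 values → pooled ranks: 0→10.5, 26→2.5, 12→6.5, 2→9, 0→10.5
Rank sum = 10.5 + 2.5 + 6.5 + 9 + 10.5 = 39

39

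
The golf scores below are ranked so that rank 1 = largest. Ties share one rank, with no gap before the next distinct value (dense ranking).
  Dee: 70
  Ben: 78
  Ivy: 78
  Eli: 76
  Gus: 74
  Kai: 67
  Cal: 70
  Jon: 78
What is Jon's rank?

Sorted (descending): 78, 78, 78, 76, 74, 70, 70, 67
The 3 values of 78 share dense rank 1.
The 2 values of 70 share dense rank 4.
Remaining distinct values take the next consecutive integers.
Jon has value 78 → rank 1.

1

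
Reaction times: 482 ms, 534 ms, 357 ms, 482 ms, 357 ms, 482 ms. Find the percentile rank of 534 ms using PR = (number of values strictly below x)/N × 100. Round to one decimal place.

N = 6.
Strictly below 534: 5. Equal to 534: 1.
PR = 5/6 × 100 = 83.3

83.3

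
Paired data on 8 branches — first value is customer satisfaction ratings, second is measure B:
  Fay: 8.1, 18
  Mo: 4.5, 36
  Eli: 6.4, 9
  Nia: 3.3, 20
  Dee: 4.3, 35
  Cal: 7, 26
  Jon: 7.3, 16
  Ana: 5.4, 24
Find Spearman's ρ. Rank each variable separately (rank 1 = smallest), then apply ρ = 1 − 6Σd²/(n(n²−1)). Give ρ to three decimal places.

-0.500

Ranks of variable 1: 8, 3, 5, 1, 2, 6, 7, 4
Ranks of variable 2: 3, 8, 1, 4, 7, 6, 2, 5
d = r₁ − r₂: 5, -5, 4, -3, -5, 0, 5, -1
d²: 25, 25, 16, 9, 25, 0, 25, 1; Σd² = 126
ρ = 1 − 6·126/(8·63) = 1 − 756/504 = -0.500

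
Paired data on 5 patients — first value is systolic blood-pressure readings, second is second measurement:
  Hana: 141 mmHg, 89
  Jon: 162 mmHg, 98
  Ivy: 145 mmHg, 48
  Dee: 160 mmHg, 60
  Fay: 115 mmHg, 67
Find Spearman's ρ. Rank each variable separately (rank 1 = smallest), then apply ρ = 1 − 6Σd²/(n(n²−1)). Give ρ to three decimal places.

Ranks of variable 1: 2, 5, 3, 4, 1
Ranks of variable 2: 4, 5, 1, 2, 3
d = r₁ − r₂: -2, 0, 2, 2, -2
d²: 4, 0, 4, 4, 4; Σd² = 16
ρ = 1 − 6·16/(5·24) = 1 − 96/120 = 0.200

0.200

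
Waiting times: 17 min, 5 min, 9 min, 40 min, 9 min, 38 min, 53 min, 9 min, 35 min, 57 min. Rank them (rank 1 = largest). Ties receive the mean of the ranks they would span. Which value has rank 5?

Sorted (descending): 57, 53, 40, 38, 35, 17, 9, 9, 9, 5
The 3 values of 9 occupy positions 7–9 → average rank 8.
Rank 5 → value 35.

35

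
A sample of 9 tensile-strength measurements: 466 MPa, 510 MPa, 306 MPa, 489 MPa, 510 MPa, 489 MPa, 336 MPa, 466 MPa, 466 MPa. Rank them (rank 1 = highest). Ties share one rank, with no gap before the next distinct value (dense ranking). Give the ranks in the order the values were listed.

3, 1, 5, 2, 1, 2, 4, 3, 3

Sorted (descending): 510, 510, 489, 489, 466, 466, 466, 336, 306
The 2 values of 510 share dense rank 1.
The 2 values of 489 share dense rank 2.
The 3 values of 466 share dense rank 3.
Remaining distinct values take the next consecutive integers.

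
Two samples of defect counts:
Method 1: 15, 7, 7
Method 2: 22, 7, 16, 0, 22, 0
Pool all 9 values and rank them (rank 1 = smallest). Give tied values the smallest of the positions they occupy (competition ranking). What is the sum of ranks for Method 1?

Sorted (ascending): 0, 0, 7, 7, 7, 15, 16, 22, 22
The 2 values of 0 occupy positions 1–2 → each gets rank 1.
The 3 values of 7 occupy positions 3–5 → each gets rank 3.
The 2 values of 22 occupy positions 8–9 → each gets rank 8.
Method 1 values → pooled ranks: 15→6, 7→3, 7→3
Rank sum = 6 + 3 + 3 = 12

12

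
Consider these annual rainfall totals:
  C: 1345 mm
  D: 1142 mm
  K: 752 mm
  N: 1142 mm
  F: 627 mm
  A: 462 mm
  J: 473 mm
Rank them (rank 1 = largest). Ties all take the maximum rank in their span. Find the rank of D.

Sorted (descending): 1345, 1142, 1142, 752, 627, 473, 462
The 2 values of 1142 occupy positions 2–3 → each gets rank 3.
D has value 1142 mm → rank 3.

3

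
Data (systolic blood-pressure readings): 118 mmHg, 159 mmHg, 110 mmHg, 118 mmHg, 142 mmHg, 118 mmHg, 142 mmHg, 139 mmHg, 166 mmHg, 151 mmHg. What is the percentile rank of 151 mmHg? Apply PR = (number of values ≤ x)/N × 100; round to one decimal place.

80.0

N = 10.
Strictly below 151: 7. Equal to 151: 1.
PR = 8/10 × 100 = 80.0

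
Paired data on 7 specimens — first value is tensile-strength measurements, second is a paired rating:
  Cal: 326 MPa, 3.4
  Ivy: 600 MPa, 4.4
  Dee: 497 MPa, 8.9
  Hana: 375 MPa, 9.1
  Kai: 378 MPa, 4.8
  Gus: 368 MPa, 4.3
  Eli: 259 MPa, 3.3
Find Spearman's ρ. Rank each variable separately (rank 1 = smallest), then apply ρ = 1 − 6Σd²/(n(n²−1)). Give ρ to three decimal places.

0.679

Ranks of variable 1: 2, 7, 6, 4, 5, 3, 1
Ranks of variable 2: 2, 4, 6, 7, 5, 3, 1
d = r₁ − r₂: 0, 3, 0, -3, 0, 0, 0
d²: 0, 9, 0, 9, 0, 0, 0; Σd² = 18
ρ = 1 − 6·18/(7·48) = 1 − 108/336 = 0.679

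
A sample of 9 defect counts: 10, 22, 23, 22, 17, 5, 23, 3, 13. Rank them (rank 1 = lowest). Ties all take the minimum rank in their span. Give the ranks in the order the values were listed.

Sorted (ascending): 3, 5, 10, 13, 17, 22, 22, 23, 23
The 2 values of 22 occupy positions 6–7 → each gets rank 6.
The 2 values of 23 occupy positions 8–9 → each gets rank 8.

3, 6, 8, 6, 5, 2, 8, 1, 4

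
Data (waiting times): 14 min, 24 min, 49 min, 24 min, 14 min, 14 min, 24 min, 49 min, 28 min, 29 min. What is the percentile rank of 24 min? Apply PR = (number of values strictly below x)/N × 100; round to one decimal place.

N = 10.
Strictly below 24: 3. Equal to 24: 3.
PR = 3/10 × 100 = 30.0

30.0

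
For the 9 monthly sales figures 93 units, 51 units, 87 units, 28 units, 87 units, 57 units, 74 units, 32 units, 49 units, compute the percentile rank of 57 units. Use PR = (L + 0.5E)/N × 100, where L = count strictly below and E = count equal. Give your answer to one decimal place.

N = 9.
Strictly below 57: 4. Equal to 57: 1.
PR = (4 + 0.5·1)/9 × 100 = 50.0

50.0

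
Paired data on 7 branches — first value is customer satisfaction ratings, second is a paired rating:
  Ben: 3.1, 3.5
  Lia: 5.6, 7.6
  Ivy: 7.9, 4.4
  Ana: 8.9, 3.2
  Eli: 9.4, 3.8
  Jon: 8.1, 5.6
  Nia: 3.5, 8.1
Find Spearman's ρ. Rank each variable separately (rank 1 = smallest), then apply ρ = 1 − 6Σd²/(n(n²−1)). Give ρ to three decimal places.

-0.357

Ranks of variable 1: 1, 3, 4, 6, 7, 5, 2
Ranks of variable 2: 2, 6, 4, 1, 3, 5, 7
d = r₁ − r₂: -1, -3, 0, 5, 4, 0, -5
d²: 1, 9, 0, 25, 16, 0, 25; Σd² = 76
ρ = 1 − 6·76/(7·48) = 1 − 456/336 = -0.357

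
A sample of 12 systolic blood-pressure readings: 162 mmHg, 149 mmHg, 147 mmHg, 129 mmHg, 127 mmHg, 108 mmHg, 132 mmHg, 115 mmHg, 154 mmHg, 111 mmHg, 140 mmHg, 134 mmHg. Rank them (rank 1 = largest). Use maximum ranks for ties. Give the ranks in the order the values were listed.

1, 3, 4, 8, 9, 12, 7, 10, 2, 11, 5, 6

Sorted (descending): 162, 154, 149, 147, 140, 134, 132, 129, 127, 115, 111, 108
No ties — each value takes its position as its rank.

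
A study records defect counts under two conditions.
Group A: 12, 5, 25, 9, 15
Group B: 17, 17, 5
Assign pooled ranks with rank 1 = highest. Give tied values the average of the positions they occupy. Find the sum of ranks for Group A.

23.5

Sorted (descending): 25, 17, 17, 15, 12, 9, 5, 5
The 2 values of 17 occupy positions 2–3 → average rank (2+3)/2 = 2.5.
The 2 values of 5 occupy positions 7–8 → average rank (7+8)/2 = 7.5.
Group A values → pooled ranks: 12→5, 5→7.5, 25→1, 9→6, 15→4
Rank sum = 5 + 7.5 + 1 + 6 + 4 = 23.5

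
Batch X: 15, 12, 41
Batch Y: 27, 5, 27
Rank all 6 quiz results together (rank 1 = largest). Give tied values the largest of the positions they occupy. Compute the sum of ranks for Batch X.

10

Sorted (descending): 41, 27, 27, 15, 12, 5
The 2 values of 27 occupy positions 2–3 → each gets rank 3.
Batch X values → pooled ranks: 15→4, 12→5, 41→1
Rank sum = 4 + 5 + 1 = 10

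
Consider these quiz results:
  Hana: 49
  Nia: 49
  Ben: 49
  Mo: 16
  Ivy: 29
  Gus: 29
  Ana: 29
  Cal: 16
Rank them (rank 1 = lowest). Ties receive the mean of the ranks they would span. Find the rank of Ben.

Sorted (ascending): 16, 16, 29, 29, 29, 49, 49, 49
The 2 values of 16 occupy positions 1–2 → average rank (1+2)/2 = 1.5.
The 3 values of 29 occupy positions 3–5 → average rank 4.
The 3 values of 49 occupy positions 6–8 → average rank 7.
Ben has value 49 → rank 7.

7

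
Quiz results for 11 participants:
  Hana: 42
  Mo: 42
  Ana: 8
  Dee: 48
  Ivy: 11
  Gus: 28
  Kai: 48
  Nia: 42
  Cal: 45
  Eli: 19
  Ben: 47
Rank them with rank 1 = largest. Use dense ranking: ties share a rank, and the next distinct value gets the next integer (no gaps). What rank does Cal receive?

3

Sorted (descending): 48, 48, 47, 45, 42, 42, 42, 28, 19, 11, 8
The 2 values of 48 share dense rank 1.
The 3 values of 42 share dense rank 4.
Remaining distinct values take the next consecutive integers.
Cal has value 45 → rank 3.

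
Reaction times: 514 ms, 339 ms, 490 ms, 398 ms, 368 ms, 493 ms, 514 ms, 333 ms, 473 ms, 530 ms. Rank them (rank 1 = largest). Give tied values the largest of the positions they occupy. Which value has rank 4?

493

Sorted (descending): 530, 514, 514, 493, 490, 473, 398, 368, 339, 333
The 2 values of 514 occupy positions 2–3 → each gets rank 3.
Rank 4 → value 493.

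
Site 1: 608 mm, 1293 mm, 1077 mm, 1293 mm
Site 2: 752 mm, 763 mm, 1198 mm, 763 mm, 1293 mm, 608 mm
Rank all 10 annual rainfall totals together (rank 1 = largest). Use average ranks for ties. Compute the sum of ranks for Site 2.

36.5

Sorted (descending): 1293, 1293, 1293, 1198, 1077, 763, 763, 752, 608, 608
The 3 values of 1293 occupy positions 1–3 → average rank 2.
The 2 values of 763 occupy positions 6–7 → average rank (6+7)/2 = 6.5.
The 2 values of 608 occupy positions 9–10 → average rank (9+10)/2 = 9.5.
Site 2 values → pooled ranks: 752→8, 763→6.5, 1198→4, 763→6.5, 1293→2, 608→9.5
Rank sum = 8 + 6.5 + 4 + 6.5 + 2 + 9.5 = 36.5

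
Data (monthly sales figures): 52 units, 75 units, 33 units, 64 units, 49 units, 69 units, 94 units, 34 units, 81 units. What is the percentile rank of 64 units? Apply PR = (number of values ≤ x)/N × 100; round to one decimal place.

55.6

N = 9.
Strictly below 64: 4. Equal to 64: 1.
PR = 5/9 × 100 = 55.6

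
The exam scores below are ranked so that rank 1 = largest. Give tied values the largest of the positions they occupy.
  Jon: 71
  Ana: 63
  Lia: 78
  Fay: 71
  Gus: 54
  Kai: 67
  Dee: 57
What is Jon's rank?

3

Sorted (descending): 78, 71, 71, 67, 63, 57, 54
The 2 values of 71 occupy positions 2–3 → each gets rank 3.
Jon has value 71 → rank 3.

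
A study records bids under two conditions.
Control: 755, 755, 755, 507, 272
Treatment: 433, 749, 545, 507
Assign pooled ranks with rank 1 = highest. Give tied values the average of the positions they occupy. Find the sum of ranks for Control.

Sorted (descending): 755, 755, 755, 749, 545, 507, 507, 433, 272
The 3 values of 755 occupy positions 1–3 → average rank 2.
The 2 values of 507 occupy positions 6–7 → average rank (6+7)/2 = 6.5.
Control values → pooled ranks: 755→2, 755→2, 755→2, 507→6.5, 272→9
Rank sum = 2 + 2 + 2 + 6.5 + 9 = 21.5

21.5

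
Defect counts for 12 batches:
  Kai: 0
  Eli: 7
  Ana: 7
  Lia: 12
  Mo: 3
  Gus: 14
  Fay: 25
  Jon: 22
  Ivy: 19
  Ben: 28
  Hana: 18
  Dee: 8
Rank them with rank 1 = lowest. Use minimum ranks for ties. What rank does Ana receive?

Sorted (ascending): 0, 3, 7, 7, 8, 12, 14, 18, 19, 22, 25, 28
The 2 values of 7 occupy positions 3–4 → each gets rank 3.
Ana has value 7 → rank 3.

3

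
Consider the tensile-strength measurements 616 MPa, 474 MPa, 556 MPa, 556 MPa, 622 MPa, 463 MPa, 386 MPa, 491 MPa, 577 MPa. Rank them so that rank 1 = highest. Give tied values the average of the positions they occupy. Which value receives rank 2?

616

Sorted (descending): 622, 616, 577, 556, 556, 491, 474, 463, 386
The 2 values of 556 occupy positions 4–5 → average rank (4+5)/2 = 4.5.
Rank 2 → value 616.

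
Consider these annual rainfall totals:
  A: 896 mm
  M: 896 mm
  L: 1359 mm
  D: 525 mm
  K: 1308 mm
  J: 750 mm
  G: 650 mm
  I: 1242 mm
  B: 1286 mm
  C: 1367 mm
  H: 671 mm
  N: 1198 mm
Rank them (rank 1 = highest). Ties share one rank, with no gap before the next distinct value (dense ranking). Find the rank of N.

6

Sorted (descending): 1367, 1359, 1308, 1286, 1242, 1198, 896, 896, 750, 671, 650, 525
The 2 values of 896 share dense rank 7.
Remaining distinct values take the next consecutive integers.
N has value 1198 mm → rank 6.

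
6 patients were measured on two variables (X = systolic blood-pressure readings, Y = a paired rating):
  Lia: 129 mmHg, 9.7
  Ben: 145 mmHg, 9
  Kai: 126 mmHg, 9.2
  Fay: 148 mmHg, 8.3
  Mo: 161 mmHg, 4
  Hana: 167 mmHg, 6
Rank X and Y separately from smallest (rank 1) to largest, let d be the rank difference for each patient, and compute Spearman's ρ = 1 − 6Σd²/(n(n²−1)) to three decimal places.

Ranks of variable 1: 2, 3, 1, 4, 5, 6
Ranks of variable 2: 6, 4, 5, 3, 1, 2
d = r₁ − r₂: -4, -1, -4, 1, 4, 4
d²: 16, 1, 16, 1, 16, 16; Σd² = 66
ρ = 1 − 6·66/(6·35) = 1 − 396/210 = -0.886

-0.886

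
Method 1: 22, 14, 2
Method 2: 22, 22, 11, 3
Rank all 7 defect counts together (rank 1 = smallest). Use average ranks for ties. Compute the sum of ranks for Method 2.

17

Sorted (ascending): 2, 3, 11, 14, 22, 22, 22
The 3 values of 22 occupy positions 5–7 → average rank 6.
Method 2 values → pooled ranks: 22→6, 22→6, 11→3, 3→2
Rank sum = 6 + 6 + 3 + 2 = 17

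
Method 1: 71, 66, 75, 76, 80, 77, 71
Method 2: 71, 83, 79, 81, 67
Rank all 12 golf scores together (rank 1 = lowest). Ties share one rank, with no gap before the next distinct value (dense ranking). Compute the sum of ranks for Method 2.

Sorted (ascending): 66, 67, 71, 71, 71, 75, 76, 77, 79, 80, 81, 83
The 3 values of 71 share dense rank 3.
Remaining distinct values take the next consecutive integers.
Method 2 values → pooled ranks: 71→3, 83→10, 79→7, 81→9, 67→2
Rank sum = 3 + 10 + 7 + 9 + 2 = 31

31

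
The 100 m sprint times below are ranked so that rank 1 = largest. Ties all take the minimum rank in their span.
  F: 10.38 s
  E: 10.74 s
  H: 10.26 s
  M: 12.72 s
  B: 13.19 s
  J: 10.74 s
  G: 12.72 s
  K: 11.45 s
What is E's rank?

5

Sorted (descending): 13.19, 12.72, 12.72, 11.45, 10.74, 10.74, 10.38, 10.26
The 2 values of 12.72 occupy positions 2–3 → each gets rank 2.
The 2 values of 10.74 occupy positions 5–6 → each gets rank 5.
E has value 10.74 s → rank 5.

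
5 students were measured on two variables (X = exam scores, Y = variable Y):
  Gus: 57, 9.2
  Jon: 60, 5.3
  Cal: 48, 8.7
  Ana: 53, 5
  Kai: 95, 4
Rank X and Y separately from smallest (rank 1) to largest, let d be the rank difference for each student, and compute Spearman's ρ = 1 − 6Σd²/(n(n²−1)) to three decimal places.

-0.500

Ranks of variable 1: 3, 4, 1, 2, 5
Ranks of variable 2: 5, 3, 4, 2, 1
d = r₁ − r₂: -2, 1, -3, 0, 4
d²: 4, 1, 9, 0, 16; Σd² = 30
ρ = 1 − 6·30/(5·24) = 1 − 180/120 = -0.500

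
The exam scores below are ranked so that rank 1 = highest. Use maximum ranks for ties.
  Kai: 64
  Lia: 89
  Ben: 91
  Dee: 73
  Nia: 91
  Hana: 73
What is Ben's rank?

Sorted (descending): 91, 91, 89, 73, 73, 64
The 2 values of 91 occupy positions 1–2 → each gets rank 2.
The 2 values of 73 occupy positions 4–5 → each gets rank 5.
Ben has value 91 → rank 2.

2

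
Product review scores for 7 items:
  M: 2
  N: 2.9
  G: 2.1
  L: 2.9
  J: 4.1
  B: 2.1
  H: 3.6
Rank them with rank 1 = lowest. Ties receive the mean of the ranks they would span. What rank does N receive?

4.5

Sorted (ascending): 2, 2.1, 2.1, 2.9, 2.9, 3.6, 4.1
The 2 values of 2.1 occupy positions 2–3 → average rank (2+3)/2 = 2.5.
The 2 values of 2.9 occupy positions 4–5 → average rank (4+5)/2 = 4.5.
N has value 2.9 → rank 4.5.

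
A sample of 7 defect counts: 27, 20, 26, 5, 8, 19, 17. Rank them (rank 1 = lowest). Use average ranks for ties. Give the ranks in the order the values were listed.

Sorted (ascending): 5, 8, 17, 19, 20, 26, 27
No ties — each value takes its position as its rank.

7, 5, 6, 1, 2, 4, 3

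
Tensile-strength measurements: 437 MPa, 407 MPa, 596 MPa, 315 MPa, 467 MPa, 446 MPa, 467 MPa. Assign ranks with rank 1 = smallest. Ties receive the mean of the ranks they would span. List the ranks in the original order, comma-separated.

Sorted (ascending): 315, 407, 437, 446, 467, 467, 596
The 2 values of 467 occupy positions 5–6 → average rank (5+6)/2 = 5.5.

3, 2, 7, 1, 5.5, 4, 5.5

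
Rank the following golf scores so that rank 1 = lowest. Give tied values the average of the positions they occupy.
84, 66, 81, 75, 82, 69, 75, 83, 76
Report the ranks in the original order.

Sorted (ascending): 66, 69, 75, 75, 76, 81, 82, 83, 84
The 2 values of 75 occupy positions 3–4 → average rank (3+4)/2 = 3.5.

9, 1, 6, 3.5, 7, 2, 3.5, 8, 5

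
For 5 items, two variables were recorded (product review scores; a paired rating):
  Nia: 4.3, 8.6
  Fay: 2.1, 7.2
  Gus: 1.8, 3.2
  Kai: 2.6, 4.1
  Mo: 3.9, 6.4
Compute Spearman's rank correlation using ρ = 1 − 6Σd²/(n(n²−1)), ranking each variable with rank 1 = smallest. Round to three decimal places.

0.700

Ranks of variable 1: 5, 2, 1, 3, 4
Ranks of variable 2: 5, 4, 1, 2, 3
d = r₁ − r₂: 0, -2, 0, 1, 1
d²: 0, 4, 0, 1, 1; Σd² = 6
ρ = 1 − 6·6/(5·24) = 1 − 36/120 = 0.700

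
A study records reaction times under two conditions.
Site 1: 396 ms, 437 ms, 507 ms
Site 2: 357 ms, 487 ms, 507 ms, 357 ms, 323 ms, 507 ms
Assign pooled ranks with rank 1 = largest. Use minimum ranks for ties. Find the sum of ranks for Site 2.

29

Sorted (descending): 507, 507, 507, 487, 437, 396, 357, 357, 323
The 3 values of 507 occupy positions 1–3 → each gets rank 1.
The 2 values of 357 occupy positions 7–8 → each gets rank 7.
Site 2 values → pooled ranks: 357→7, 487→4, 507→1, 357→7, 323→9, 507→1
Rank sum = 7 + 4 + 1 + 7 + 9 + 1 = 29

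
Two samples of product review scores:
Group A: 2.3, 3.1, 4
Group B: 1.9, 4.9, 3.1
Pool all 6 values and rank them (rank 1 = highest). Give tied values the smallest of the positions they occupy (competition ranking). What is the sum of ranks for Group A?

Sorted (descending): 4.9, 4, 3.1, 3.1, 2.3, 1.9
The 2 values of 3.1 occupy positions 3–4 → each gets rank 3.
Group A values → pooled ranks: 2.3→5, 3.1→3, 4→2
Rank sum = 5 + 3 + 2 = 10

10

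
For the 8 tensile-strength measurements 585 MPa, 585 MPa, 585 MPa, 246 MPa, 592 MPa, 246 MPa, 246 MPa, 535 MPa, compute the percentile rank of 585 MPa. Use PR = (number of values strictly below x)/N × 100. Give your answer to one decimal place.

50.0

N = 8.
Strictly below 585: 4. Equal to 585: 3.
PR = 4/8 × 100 = 50.0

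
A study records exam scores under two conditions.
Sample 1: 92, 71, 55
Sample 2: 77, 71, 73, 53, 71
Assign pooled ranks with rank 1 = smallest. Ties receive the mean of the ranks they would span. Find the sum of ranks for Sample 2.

22

Sorted (ascending): 53, 55, 71, 71, 71, 73, 77, 92
The 3 values of 71 occupy positions 3–5 → average rank 4.
Sample 2 values → pooled ranks: 77→7, 71→4, 73→6, 53→1, 71→4
Rank sum = 7 + 4 + 6 + 1 + 4 = 22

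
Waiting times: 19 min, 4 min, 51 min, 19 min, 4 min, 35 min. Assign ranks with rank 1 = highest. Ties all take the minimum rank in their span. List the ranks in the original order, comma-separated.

Sorted (descending): 51, 35, 19, 19, 4, 4
The 2 values of 19 occupy positions 3–4 → each gets rank 3.
The 2 values of 4 occupy positions 5–6 → each gets rank 5.

3, 5, 1, 3, 5, 2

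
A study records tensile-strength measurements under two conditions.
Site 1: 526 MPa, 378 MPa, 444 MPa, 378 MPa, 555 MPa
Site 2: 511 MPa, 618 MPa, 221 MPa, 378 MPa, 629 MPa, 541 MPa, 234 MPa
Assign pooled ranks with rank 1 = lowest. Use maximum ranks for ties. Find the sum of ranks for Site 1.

Sorted (ascending): 221, 234, 378, 378, 378, 444, 511, 526, 541, 555, 618, 629
The 3 values of 378 occupy positions 3–5 → each gets rank 5.
Site 1 values → pooled ranks: 526→8, 378→5, 444→6, 378→5, 555→10
Rank sum = 8 + 5 + 6 + 5 + 10 = 34

34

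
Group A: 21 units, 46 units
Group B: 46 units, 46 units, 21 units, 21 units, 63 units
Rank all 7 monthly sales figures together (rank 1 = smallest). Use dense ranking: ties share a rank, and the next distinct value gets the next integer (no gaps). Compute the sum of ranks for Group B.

9

Sorted (ascending): 21, 21, 21, 46, 46, 46, 63
The 3 values of 21 share dense rank 1.
The 3 values of 46 share dense rank 2.
Remaining distinct values take the next consecutive integers.
Group B values → pooled ranks: 46→2, 46→2, 21→1, 21→1, 63→3
Rank sum = 2 + 2 + 1 + 1 + 3 = 9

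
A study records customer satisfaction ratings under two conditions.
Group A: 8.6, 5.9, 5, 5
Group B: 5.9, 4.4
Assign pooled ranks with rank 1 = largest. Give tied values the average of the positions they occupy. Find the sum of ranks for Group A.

12.5

Sorted (descending): 8.6, 5.9, 5.9, 5, 5, 4.4
The 2 values of 5.9 occupy positions 2–3 → average rank (2+3)/2 = 2.5.
The 2 values of 5 occupy positions 4–5 → average rank (4+5)/2 = 4.5.
Group A values → pooled ranks: 8.6→1, 5.9→2.5, 5→4.5, 5→4.5
Rank sum = 1 + 2.5 + 4.5 + 4.5 = 12.5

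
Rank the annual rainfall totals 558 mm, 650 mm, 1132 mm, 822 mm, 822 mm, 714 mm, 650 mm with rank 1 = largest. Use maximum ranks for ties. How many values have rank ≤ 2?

Sorted (descending): 1132, 822, 822, 714, 650, 650, 558
The 2 values of 822 occupy positions 2–3 → each gets rank 3.
The 2 values of 650 occupy positions 5–6 → each gets rank 6.
Ranks ≤ 2: {1} → 1 value.

1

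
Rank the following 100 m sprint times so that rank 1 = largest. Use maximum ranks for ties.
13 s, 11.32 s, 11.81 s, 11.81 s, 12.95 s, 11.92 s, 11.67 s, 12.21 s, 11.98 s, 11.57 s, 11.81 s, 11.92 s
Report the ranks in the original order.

Sorted (descending): 13, 12.95, 12.21, 11.98, 11.92, 11.92, 11.81, 11.81, 11.81, 11.67, 11.57, 11.32
The 2 values of 11.92 occupy positions 5–6 → each gets rank 6.
The 3 values of 11.81 occupy positions 7–9 → each gets rank 9.

1, 12, 9, 9, 2, 6, 10, 3, 4, 11, 9, 6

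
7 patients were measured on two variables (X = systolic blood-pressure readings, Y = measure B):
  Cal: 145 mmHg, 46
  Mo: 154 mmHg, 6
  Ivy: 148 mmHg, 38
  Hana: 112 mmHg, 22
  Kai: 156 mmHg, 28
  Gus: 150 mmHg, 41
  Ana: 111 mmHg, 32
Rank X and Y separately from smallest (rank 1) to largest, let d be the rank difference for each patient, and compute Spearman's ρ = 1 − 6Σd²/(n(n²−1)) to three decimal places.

-0.214

Ranks of variable 1: 3, 6, 4, 2, 7, 5, 1
Ranks of variable 2: 7, 1, 5, 2, 3, 6, 4
d = r₁ − r₂: -4, 5, -1, 0, 4, -1, -3
d²: 16, 25, 1, 0, 16, 1, 9; Σd² = 68
ρ = 1 − 6·68/(7·48) = 1 − 408/336 = -0.214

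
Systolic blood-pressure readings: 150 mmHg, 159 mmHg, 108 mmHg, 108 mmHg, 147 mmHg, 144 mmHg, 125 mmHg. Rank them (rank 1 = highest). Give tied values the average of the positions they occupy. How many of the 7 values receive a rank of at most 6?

5

Sorted (descending): 159, 150, 147, 144, 125, 108, 108
The 2 values of 108 occupy positions 6–7 → average rank (6+7)/2 = 6.5.
Ranks ≤ 6: {1, 2, 3, 4, 5} → 5 values.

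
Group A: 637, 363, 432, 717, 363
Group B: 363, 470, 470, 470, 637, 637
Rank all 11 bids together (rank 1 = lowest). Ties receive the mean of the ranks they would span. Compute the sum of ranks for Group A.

28

Sorted (ascending): 363, 363, 363, 432, 470, 470, 470, 637, 637, 637, 717
The 3 values of 363 occupy positions 1–3 → average rank 2.
The 3 values of 470 occupy positions 5–7 → average rank 6.
The 3 values of 637 occupy positions 8–10 → average rank 9.
Group A values → pooled ranks: 637→9, 363→2, 432→4, 717→11, 363→2
Rank sum = 9 + 2 + 4 + 11 + 2 = 28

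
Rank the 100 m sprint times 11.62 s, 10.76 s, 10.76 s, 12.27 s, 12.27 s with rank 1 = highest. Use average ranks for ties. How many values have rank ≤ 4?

3

Sorted (descending): 12.27, 12.27, 11.62, 10.76, 10.76
The 2 values of 12.27 occupy positions 1–2 → average rank (1+2)/2 = 1.5.
The 2 values of 10.76 occupy positions 4–5 → average rank (4+5)/2 = 4.5.
Ranks ≤ 4: {1.5, 1.5, 3} → 3 values.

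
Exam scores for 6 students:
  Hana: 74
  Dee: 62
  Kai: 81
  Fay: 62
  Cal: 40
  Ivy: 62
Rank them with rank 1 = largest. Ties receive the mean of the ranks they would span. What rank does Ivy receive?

Sorted (descending): 81, 74, 62, 62, 62, 40
The 3 values of 62 occupy positions 3–5 → average rank 4.
Ivy has value 62 → rank 4.

4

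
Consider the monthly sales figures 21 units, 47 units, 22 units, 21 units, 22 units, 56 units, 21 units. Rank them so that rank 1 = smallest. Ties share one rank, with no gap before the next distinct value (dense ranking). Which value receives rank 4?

Sorted (ascending): 21, 21, 21, 22, 22, 47, 56
The 3 values of 21 share dense rank 1.
The 2 values of 22 share dense rank 2.
Remaining distinct values take the next consecutive integers.
Rank 4 → value 56.

56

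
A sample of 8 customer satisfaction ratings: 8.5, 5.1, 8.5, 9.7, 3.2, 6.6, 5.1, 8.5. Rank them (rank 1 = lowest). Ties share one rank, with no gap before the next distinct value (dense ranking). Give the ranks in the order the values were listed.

4, 2, 4, 5, 1, 3, 2, 4

Sorted (ascending): 3.2, 5.1, 5.1, 6.6, 8.5, 8.5, 8.5, 9.7
The 2 values of 5.1 share dense rank 2.
The 3 values of 8.5 share dense rank 4.
Remaining distinct values take the next consecutive integers.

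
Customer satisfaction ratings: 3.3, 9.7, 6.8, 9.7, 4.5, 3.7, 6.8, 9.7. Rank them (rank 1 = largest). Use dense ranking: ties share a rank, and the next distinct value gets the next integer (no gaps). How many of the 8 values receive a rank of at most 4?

Sorted (descending): 9.7, 9.7, 9.7, 6.8, 6.8, 4.5, 3.7, 3.3
The 3 values of 9.7 share dense rank 1.
The 2 values of 6.8 share dense rank 2.
Remaining distinct values take the next consecutive integers.
Ranks ≤ 4: {1, 1, 1, 2, 2, 3, 4} → 7 values.

7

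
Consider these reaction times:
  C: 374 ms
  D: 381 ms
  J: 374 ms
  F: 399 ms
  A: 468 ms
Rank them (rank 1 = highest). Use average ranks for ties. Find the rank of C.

Sorted (descending): 468, 399, 381, 374, 374
The 2 values of 374 occupy positions 4–5 → average rank (4+5)/2 = 4.5.
C has value 374 ms → rank 4.5.

4.5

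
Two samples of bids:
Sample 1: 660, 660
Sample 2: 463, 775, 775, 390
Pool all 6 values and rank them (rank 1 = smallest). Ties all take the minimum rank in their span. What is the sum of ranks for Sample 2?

Sorted (ascending): 390, 463, 660, 660, 775, 775
The 2 values of 660 occupy positions 3–4 → each gets rank 3.
The 2 values of 775 occupy positions 5–6 → each gets rank 5.
Sample 2 values → pooled ranks: 463→2, 775→5, 775→5, 390→1
Rank sum = 2 + 5 + 5 + 1 = 13

13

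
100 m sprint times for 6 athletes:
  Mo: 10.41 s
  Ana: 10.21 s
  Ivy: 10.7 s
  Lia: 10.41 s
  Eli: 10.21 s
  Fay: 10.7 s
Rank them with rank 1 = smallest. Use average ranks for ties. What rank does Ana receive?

Sorted (ascending): 10.21, 10.21, 10.41, 10.41, 10.7, 10.7
The 2 values of 10.21 occupy positions 1–2 → average rank (1+2)/2 = 1.5.
The 2 values of 10.41 occupy positions 3–4 → average rank (3+4)/2 = 3.5.
The 2 values of 10.7 occupy positions 5–6 → average rank (5+6)/2 = 5.5.
Ana has value 10.21 s → rank 1.5.

1.5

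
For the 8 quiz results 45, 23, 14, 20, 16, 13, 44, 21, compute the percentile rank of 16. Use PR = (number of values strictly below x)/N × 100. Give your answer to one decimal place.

25.0

N = 8.
Strictly below 16: 2. Equal to 16: 1.
PR = 2/8 × 100 = 25.0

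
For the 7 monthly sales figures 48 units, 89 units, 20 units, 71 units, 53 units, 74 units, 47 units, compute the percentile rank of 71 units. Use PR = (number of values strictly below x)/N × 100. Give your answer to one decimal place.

N = 7.
Strictly below 71: 4. Equal to 71: 1.
PR = 4/7 × 100 = 57.1

57.1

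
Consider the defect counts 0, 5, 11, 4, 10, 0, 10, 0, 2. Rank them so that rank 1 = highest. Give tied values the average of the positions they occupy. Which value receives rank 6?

Sorted (descending): 11, 10, 10, 5, 4, 2, 0, 0, 0
The 2 values of 10 occupy positions 2–3 → average rank (2+3)/2 = 2.5.
The 3 values of 0 occupy positions 7–9 → average rank 8.
Rank 6 → value 2.

2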